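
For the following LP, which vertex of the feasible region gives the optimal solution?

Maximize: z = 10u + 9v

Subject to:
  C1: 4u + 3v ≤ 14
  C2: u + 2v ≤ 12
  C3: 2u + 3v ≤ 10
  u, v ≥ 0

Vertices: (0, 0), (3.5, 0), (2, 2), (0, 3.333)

Evaluate the objective at each vertex of the feasible region:
  z(0, 0) = 0
  z(3.5, 0) = 35
  z(2, 2) = 38  ←
  z(0, 3.333) = 30
The maximum is at u = 2, v = 2.

(2, 2)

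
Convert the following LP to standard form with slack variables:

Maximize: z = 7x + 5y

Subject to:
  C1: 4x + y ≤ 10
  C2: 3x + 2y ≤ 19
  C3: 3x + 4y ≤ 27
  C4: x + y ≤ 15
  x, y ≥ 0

max z = 7x + 5y

s.t.
  4x + y + s1 = 10
  3x + 2y + s2 = 19
  3x + 4y + s3 = 27
  x + y + s4 = 15
  x, y, s1, s2, s3, s4 ≥ 0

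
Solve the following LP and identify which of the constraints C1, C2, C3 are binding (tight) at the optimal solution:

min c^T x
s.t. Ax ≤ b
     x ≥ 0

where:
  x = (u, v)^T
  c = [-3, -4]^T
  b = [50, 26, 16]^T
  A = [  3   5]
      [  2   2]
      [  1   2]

At u = 10, v = 3, compute slack b - a·x for each constraint:
  C1: 50 − 45 = 5  (slack)
  C2: 26 − 26 = 0  (binding)
  C3: 16 − 16 = 0  (binding)

Optimal: u = 10, v = 3
Binding: C2, C3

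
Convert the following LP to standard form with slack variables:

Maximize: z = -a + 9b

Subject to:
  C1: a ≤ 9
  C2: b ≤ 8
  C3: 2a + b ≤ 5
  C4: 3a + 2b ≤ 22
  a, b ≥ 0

max z = -a + 9b

s.t.
  a + s1 = 9
  b + s2 = 8
  2a + b + s3 = 5
  3a + 2b + s4 = 22
  a, b, s1, s2, s3, s4 ≥ 0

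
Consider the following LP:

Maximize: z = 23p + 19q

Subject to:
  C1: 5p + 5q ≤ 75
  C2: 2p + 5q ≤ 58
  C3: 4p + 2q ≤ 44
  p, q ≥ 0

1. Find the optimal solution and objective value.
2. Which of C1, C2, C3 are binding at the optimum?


1. p = 7, q = 8, z = 313
2. C1, C3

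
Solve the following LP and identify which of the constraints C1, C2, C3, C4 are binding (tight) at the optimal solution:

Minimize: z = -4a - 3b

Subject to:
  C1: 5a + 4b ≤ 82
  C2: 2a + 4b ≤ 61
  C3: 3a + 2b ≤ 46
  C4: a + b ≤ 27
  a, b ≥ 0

At a = 10, b = 8, compute slack b - a·x for each constraint:
  C1: 82 − 82 = 0  (binding)
  C2: 61 − 52 = 9  (slack)
  C3: 46 − 46 = 0  (binding)
  C4: 27 − 18 = 9  (slack)

Optimal: a = 10, b = 8
Binding: C1, C3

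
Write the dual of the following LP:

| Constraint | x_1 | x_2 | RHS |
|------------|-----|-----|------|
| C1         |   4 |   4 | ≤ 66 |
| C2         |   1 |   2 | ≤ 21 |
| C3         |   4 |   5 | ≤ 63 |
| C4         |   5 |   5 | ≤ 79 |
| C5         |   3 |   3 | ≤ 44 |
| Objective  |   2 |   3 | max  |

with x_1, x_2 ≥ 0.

Primal max cᵀx s.t. Ax ≤ b, x ≥ 0  →  Dual min bᵀy s.t. Aᵀy ≥ c, y ≥ 0.

Minimize: z = 66y1 + 21y2 + 63y3 + 79y4 + 44y5

Subject to:
  4y1 + y2 + 4y3 + 5y4 + 3y5 ≥ 2
  4y1 + 2y2 + 5y3 + 5y4 + 3y5 ≥ 3
  y1, y2, y3, y4, y5 ≥ 0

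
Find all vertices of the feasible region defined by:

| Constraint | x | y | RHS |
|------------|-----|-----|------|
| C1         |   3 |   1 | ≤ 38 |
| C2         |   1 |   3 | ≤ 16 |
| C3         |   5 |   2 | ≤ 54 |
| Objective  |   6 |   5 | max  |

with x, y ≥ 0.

(0, 0), (10.8, 0), (10, 2), (0, 5.333)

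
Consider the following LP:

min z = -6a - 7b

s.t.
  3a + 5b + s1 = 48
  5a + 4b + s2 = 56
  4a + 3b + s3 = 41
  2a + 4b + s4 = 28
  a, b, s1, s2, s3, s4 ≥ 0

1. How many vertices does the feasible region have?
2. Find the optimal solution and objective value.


1. 4
2. a = 8, b = 3, z = -69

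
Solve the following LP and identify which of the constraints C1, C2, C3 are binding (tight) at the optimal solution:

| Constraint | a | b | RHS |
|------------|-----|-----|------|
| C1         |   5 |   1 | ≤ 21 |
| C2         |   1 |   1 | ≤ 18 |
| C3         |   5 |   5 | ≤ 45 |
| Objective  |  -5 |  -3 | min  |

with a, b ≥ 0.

At a = 3, b = 6, compute slack b - a·x for each constraint:
  C1: 21 − 21 = 0  (binding)
  C2: 18 − 9 = 9  (slack)
  C3: 45 − 45 = 0  (binding)

Optimal: a = 3, b = 6
Binding: C1, C3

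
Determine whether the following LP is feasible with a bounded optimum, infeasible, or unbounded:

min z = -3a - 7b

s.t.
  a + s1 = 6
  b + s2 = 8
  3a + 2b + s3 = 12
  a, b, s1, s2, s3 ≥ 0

Feasible with a bounded optimal solution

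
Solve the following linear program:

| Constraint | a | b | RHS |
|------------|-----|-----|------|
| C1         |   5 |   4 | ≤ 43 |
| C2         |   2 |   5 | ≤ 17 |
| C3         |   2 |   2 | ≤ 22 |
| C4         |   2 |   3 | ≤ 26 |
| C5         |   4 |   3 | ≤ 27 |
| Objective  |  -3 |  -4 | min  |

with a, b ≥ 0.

Evaluate the objective at each vertex of the feasible region:
  z(0, 0) = 0
  z(6.75, 0) = -20.25
  z(6, 1) = -22  ←
  z(0, 3.4) = -13.6
The minimum is at a = 6, b = 1.

a = 6, b = 1, z = -22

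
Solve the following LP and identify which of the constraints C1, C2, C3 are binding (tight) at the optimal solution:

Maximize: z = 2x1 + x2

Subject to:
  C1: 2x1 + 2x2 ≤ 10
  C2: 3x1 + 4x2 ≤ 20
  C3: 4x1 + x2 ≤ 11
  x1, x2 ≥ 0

At x1 = 2, x2 = 3, compute slack b - a·x for each constraint:
  C1: 10 − 10 = 0  (binding)
  C2: 20 − 18 = 2  (slack)
  C3: 11 − 11 = 0  (binding)

Optimal: x1 = 2, x2 = 3
Binding: C1, C3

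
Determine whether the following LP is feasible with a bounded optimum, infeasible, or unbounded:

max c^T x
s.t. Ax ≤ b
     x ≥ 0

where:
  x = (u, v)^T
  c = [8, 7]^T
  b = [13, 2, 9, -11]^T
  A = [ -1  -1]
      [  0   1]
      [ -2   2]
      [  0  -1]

Infeasible (no feasible solution exists)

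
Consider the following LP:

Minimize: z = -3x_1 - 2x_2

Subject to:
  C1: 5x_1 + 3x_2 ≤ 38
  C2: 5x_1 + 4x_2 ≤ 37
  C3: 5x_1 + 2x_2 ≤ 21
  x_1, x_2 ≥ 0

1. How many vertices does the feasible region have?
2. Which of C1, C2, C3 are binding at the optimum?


1. 4
2. C2, C3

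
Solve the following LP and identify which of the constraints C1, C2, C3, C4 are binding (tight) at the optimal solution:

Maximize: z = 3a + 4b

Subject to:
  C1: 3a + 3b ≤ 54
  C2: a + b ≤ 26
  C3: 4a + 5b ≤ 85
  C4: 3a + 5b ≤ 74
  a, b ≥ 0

At a = 8, b = 10, compute slack b - a·x for each constraint:
  C1: 54 − 54 = 0  (binding)
  C2: 26 − 18 = 8  (slack)
  C3: 85 − 82 = 3  (slack)
  C4: 74 − 74 = 0  (binding)

Optimal: a = 8, b = 10
Binding: C1, C4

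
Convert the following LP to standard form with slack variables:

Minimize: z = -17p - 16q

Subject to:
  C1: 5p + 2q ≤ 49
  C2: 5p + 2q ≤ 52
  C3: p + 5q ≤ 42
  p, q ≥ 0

min z = -17p - 16q

s.t.
  5p + 2q + s1 = 49
  5p + 2q + s2 = 52
  p + 5q + s3 = 42
  p, q, s1, s2, s3 ≥ 0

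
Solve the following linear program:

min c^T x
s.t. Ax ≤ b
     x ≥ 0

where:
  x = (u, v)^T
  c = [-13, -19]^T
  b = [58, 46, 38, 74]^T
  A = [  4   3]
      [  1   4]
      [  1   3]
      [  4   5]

Evaluate the objective at each vertex of the feasible region:
  z(0, 0) = 0
  z(14.5, 0) = -188.5
  z(8.5, 8) = -262.5
  z(6, 10) = -268  ←
  z(0, 11.5) = -218.5
The minimum is at u = 6, v = 10.

u = 6, v = 10, z = -268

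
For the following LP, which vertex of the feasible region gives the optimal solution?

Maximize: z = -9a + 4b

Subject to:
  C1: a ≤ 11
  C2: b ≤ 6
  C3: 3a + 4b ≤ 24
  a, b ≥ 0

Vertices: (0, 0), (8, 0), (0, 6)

Evaluate the objective at each vertex of the feasible region:
  z(0, 0) = 0
  z(8, 0) = -72
  z(0, 6) = 24  ←
The maximum is at a = 0, b = 6.

(0, 6)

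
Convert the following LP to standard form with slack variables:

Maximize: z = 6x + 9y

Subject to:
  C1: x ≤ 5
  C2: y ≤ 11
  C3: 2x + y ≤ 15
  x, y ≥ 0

max z = 6x + 9y

s.t.
  x + s1 = 5
  y + s2 = 11
  2x + y + s3 = 15
  x, y, s1, s2, s3 ≥ 0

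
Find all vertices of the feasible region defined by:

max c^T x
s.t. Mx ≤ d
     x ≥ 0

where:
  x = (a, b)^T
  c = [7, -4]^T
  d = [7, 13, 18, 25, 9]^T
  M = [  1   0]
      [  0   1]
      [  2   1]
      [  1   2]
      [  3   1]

(0, 0), (3, 0), (0, 9)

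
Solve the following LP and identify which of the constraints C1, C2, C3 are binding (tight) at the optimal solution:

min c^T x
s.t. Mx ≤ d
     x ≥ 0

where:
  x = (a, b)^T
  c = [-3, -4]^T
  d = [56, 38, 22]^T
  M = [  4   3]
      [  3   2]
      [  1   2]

At a = 8, b = 7, compute slack b - a·x for each constraint:
  C1: 56 − 53 = 3  (slack)
  C2: 38 − 38 = 0  (binding)
  C3: 22 − 22 = 0  (binding)

Optimal: a = 8, b = 7
Binding: C2, C3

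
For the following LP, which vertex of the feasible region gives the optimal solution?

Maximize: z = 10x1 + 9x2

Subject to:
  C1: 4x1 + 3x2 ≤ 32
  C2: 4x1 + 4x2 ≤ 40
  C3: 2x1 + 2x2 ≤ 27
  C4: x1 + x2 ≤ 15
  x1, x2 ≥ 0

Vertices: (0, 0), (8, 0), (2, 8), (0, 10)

Evaluate the objective at each vertex of the feasible region:
  z(0, 0) = 0
  z(8, 0) = 80
  z(2, 8) = 92  ←
  z(0, 10) = 90
The maximum is at x1 = 2, x2 = 8.

(2, 8)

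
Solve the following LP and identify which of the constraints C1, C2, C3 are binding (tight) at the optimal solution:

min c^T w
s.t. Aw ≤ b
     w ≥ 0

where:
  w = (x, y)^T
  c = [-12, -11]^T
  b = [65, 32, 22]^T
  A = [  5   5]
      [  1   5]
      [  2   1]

At x = 9, y = 4, compute slack b - a·x for each constraint:
  C1: 65 − 65 = 0  (binding)
  C2: 32 − 29 = 3  (slack)
  C3: 22 − 22 = 0  (binding)

Optimal: x = 9, y = 4
Binding: C1, C3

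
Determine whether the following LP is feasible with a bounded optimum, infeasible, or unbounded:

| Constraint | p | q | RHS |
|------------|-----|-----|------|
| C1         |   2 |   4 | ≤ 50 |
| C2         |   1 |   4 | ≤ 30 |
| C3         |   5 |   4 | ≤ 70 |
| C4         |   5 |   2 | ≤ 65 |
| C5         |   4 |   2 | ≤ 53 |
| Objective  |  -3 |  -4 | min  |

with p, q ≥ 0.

Feasible with a bounded optimal solution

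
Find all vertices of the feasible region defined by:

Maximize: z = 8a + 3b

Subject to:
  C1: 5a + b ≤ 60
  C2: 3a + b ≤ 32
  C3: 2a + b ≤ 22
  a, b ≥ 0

(0, 0), (10.67, 0), (10, 2), (0, 22)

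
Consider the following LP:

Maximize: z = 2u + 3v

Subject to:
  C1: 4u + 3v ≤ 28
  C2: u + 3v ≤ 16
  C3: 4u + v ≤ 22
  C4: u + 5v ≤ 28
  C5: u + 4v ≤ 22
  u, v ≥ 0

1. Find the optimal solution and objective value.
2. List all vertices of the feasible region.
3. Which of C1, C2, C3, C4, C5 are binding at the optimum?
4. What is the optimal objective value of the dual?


1. u = 4, v = 4, z = 20
2. (0, 0), (5.5, 0), (4.75, 3), (4, 4), (0, 5.333)
3. C1, C2
4. 20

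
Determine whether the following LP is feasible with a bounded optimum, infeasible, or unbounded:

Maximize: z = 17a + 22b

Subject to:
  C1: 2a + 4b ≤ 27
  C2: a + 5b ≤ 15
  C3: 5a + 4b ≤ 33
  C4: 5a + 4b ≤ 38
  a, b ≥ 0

Feasible with a bounded optimal solution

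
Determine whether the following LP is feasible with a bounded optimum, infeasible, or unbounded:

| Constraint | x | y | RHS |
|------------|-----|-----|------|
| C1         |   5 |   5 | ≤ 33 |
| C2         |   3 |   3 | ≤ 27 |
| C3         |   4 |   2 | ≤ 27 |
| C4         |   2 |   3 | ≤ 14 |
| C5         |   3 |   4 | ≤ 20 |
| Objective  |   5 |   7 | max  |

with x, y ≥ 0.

Feasible with a bounded optimal solution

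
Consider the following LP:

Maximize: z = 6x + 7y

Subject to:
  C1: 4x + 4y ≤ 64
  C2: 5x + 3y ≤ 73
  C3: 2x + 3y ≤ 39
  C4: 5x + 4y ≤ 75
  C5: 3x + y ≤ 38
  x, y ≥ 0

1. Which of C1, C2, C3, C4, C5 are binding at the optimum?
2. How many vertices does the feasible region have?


1. C1, C3
2. 5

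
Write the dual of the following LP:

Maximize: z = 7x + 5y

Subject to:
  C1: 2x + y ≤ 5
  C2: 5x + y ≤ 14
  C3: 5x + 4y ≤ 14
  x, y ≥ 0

Primal max cᵀx s.t. Ax ≤ b, x ≥ 0  →  Dual min bᵀy s.t. Aᵀy ≥ c, y ≥ 0.

Minimize: z = 5y1 + 14y2 + 14y3

Subject to:
  2y1 + 5y2 + 5y3 ≥ 7
  y1 + y2 + 4y3 ≥ 5
  y1, y2, y3 ≥ 0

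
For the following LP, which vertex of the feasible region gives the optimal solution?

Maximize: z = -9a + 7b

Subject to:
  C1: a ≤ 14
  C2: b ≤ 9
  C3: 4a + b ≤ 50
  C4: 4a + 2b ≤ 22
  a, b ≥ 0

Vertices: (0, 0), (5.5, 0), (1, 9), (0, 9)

Evaluate the objective at each vertex of the feasible region:
  z(0, 0) = 0
  z(5.5, 0) = -49.5
  z(1, 9) = 54
  z(0, 9) = 63  ←
The maximum is at a = 0, b = 9.

(0, 9)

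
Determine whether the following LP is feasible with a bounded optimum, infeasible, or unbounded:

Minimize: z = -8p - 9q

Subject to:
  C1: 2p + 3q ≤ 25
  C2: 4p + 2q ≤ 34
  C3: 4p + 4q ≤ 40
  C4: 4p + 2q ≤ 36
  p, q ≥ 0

Feasible with a bounded optimal solution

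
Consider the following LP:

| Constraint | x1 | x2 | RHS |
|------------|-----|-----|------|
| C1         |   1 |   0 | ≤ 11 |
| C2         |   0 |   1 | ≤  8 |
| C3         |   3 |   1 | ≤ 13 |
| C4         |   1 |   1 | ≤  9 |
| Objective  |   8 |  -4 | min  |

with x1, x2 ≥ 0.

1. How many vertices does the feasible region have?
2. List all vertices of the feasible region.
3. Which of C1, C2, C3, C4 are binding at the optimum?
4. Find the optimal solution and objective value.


1. 5
2. (0, 0), (4.333, 0), (2, 7), (1, 8), (0, 8)
3. C2
4. x1 = 0, x2 = 8, z = -32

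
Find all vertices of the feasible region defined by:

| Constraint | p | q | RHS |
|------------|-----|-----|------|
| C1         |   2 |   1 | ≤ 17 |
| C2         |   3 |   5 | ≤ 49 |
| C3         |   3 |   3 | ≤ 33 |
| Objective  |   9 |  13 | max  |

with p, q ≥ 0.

(0, 0), (8.5, 0), (6, 5), (3, 8), (0, 9.8)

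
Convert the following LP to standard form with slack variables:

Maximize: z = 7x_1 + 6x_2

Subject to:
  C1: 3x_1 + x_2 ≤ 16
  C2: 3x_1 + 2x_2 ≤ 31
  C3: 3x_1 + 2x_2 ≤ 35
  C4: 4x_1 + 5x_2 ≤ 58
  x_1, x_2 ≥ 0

max z = 7x_1 + 6x_2

s.t.
  3x_1 + x_2 + s1 = 16
  3x_1 + 2x_2 + s2 = 31
  3x_1 + 2x_2 + s3 = 35
  4x_1 + 5x_2 + s4 = 58
  x_1, x_2, s1, s2, s3, s4 ≥ 0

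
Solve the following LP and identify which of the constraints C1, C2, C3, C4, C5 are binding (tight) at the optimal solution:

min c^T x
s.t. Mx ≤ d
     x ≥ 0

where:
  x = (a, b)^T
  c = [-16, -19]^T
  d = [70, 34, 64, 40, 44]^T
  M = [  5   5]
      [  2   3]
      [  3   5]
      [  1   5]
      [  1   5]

At a = 8, b = 6, compute slack b - a·x for each constraint:
  C1: 70 − 70 = 0  (binding)
  C2: 34 − 34 = 0  (binding)
  C3: 64 − 54 = 10  (slack)
  C4: 40 − 38 = 2  (slack)
  C5: 44 − 38 = 6  (slack)

Optimal: a = 8, b = 6
Binding: C1, C2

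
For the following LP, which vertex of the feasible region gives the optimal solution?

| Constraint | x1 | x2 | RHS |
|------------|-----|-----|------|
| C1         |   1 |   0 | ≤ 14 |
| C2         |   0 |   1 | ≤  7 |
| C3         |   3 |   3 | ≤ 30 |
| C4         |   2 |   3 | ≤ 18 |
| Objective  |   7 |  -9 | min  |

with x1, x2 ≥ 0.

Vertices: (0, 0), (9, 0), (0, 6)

Evaluate the objective at each vertex of the feasible region:
  z(0, 0) = 0
  z(9, 0) = 63
  z(0, 6) = -54  ←
The minimum is at x1 = 0, x2 = 6.

(0, 6)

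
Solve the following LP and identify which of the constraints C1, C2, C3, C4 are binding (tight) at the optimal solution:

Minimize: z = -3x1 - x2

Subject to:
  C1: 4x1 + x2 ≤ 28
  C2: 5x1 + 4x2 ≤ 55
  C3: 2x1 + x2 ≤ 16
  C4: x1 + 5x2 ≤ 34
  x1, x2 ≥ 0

At x1 = 6, x2 = 4, compute slack b - a·x for each constraint:
  C1: 28 − 28 = 0  (binding)
  C2: 55 − 46 = 9  (slack)
  C3: 16 − 16 = 0  (binding)
  C4: 34 − 26 = 8  (slack)

Optimal: x1 = 6, x2 = 4
Binding: C1, C3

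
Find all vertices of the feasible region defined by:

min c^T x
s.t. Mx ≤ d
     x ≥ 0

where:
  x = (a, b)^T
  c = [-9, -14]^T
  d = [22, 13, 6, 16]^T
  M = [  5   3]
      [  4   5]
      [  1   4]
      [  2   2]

(0, 0), (3.25, 0), (2, 1), (0, 1.5)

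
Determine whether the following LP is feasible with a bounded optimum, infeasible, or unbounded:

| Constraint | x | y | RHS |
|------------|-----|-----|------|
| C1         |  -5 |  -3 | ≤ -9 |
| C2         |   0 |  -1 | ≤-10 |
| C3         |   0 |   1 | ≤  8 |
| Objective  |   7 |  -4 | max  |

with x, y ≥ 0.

Infeasible (no feasible solution exists)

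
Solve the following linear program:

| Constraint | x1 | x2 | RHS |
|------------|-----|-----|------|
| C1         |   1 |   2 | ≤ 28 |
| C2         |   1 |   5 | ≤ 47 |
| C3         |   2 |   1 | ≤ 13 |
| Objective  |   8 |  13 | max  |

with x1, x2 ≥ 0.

Evaluate the objective at each vertex of the feasible region:
  z(0, 0) = 0
  z(6.5, 0) = 52
  z(2, 9) = 133  ←
  z(0, 9.4) = 122.2
The maximum is at x1 = 2, x2 = 9.

x1 = 2, x2 = 9, z = 133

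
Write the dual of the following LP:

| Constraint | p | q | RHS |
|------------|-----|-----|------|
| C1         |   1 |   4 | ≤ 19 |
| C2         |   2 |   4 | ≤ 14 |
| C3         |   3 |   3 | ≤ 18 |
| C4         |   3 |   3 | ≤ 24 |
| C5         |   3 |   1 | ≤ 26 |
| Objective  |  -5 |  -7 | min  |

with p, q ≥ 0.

Primal min cᵀx s.t. Ax ≤ b, x ≥ 0  →  Dual max −bᵀy s.t. Aᵀy ≥ −c, y ≥ 0.

Maximize: z = -19y1 - 14y2 - 18y3 - 24y4 - 26y5

Subject to:
  y1 + 2y2 + 3y3 + 3y4 + 3y5 ≥ 5
  4y1 + 4y2 + 3y3 + 3y4 + y5 ≥ 7
  y1, y2, y3, y4, y5 ≥ 0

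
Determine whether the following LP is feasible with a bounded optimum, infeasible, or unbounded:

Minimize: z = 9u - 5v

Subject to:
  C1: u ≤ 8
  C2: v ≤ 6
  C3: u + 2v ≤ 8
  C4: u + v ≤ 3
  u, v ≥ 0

Feasible with a bounded optimal solution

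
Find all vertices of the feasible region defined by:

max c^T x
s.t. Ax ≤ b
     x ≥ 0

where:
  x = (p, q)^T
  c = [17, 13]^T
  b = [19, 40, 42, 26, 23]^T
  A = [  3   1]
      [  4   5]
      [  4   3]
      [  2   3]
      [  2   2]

(0, 0), (6.333, 0), (5, 4), (0, 8)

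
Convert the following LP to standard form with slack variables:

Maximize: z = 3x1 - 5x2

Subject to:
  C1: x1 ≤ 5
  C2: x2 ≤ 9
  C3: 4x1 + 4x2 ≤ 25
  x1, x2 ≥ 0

max z = 3x1 - 5x2

s.t.
  x1 + s1 = 5
  x2 + s2 = 9
  4x1 + 4x2 + s3 = 25
  x1, x2, s1, s2, s3 ≥ 0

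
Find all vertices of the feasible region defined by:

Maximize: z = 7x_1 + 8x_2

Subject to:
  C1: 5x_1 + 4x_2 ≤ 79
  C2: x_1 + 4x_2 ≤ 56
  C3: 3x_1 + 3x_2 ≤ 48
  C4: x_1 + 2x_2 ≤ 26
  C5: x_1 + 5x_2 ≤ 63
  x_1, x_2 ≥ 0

(0, 0), (15.8, 0), (15, 1), (6, 10), (1.333, 12.33), (0, 12.6)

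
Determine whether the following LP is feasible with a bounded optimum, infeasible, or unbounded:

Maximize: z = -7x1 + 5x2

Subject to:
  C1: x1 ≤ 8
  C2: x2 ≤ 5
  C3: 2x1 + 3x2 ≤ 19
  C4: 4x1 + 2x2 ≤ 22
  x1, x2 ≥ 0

Feasible with a bounded optimal solution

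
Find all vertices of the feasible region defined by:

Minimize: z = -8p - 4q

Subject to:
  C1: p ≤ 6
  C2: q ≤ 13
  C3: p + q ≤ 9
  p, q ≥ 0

(0, 0), (6, 0), (6, 3), (0, 9)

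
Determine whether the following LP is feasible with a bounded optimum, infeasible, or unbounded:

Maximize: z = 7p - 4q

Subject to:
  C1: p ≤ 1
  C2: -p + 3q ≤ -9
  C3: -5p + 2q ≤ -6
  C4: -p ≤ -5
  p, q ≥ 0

Infeasible (no feasible solution exists)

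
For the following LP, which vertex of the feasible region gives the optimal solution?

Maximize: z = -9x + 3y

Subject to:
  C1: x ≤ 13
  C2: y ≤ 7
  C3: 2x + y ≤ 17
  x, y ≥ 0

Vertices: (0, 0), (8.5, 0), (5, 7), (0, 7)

Evaluate the objective at each vertex of the feasible region:
  z(0, 0) = 0
  z(8.5, 0) = -76.5
  z(5, 7) = -24
  z(0, 7) = 21  ←
The maximum is at x = 0, y = 7.

(0, 7)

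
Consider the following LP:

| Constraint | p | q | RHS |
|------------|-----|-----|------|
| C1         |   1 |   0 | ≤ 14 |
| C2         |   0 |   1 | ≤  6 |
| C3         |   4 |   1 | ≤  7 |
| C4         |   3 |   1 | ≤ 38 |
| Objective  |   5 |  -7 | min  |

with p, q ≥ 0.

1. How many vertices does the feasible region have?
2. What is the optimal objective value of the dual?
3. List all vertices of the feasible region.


1. 4
2. -42
3. (0, 0), (1.75, 0), (0.25, 6), (0, 6)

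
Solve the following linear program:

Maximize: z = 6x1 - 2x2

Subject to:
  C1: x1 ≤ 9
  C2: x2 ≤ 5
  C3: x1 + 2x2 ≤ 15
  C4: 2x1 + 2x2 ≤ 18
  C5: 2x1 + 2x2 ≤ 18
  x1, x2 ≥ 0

Evaluate the objective at each vertex of the feasible region:
  z(0, 0) = 0
  z(9, 0) = 54  ←
  z(4, 5) = 14
  z(0, 5) = -10
The maximum is at x1 = 9, x2 = 0.

x1 = 9, x2 = 0, z = 54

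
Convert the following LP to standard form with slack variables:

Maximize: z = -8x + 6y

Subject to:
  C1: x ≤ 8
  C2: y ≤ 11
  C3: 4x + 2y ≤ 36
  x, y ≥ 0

max z = -8x + 6y

s.t.
  x + s1 = 8
  y + s2 = 11
  4x + 2y + s3 = 36
  x, y, s1, s2, s3 ≥ 0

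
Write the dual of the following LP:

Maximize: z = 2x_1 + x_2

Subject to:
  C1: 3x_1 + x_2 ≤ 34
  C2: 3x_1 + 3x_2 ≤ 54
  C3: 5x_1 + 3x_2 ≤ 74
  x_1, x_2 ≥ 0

Primal max cᵀx s.t. Ax ≤ b, x ≥ 0  →  Dual min bᵀy s.t. Aᵀy ≥ c, y ≥ 0.

Minimize: z = 34y1 + 54y2 + 74y3

Subject to:
  3y1 + 3y2 + 5y3 ≥ 2
  y1 + 3y2 + 3y3 ≥ 1
  y1, y2, y3 ≥ 0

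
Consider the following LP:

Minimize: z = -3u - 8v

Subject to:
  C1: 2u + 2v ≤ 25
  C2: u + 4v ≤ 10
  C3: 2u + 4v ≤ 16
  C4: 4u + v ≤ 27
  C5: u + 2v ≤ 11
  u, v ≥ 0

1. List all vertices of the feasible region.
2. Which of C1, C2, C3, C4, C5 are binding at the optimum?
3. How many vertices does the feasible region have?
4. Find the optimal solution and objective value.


1. (0, 0), (6.75, 0), (6.571, 0.7143), (6, 1), (0, 2.5)
2. C2, C3
3. 5
4. u = 6, v = 1, z = -26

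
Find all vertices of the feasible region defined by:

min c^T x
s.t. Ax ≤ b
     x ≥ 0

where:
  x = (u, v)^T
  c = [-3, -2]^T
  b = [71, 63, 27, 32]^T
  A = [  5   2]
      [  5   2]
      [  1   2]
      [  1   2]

(0, 0), (12.6, 0), (9, 9), (0, 13.5)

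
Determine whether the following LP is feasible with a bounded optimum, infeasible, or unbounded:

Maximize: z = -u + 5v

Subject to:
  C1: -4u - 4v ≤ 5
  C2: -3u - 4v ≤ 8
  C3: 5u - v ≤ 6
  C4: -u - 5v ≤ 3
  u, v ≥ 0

Unbounded (objective can increase without bound)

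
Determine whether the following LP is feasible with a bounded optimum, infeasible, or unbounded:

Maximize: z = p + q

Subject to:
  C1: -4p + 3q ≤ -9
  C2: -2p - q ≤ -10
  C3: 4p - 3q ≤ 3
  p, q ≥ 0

Infeasible (no feasible solution exists)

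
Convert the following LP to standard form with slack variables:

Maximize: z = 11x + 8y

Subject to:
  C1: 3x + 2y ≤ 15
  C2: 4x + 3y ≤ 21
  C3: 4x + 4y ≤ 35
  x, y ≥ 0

max z = 11x + 8y

s.t.
  3x + 2y + s1 = 15
  4x + 3y + s2 = 21
  4x + 4y + s3 = 35
  x, y, s1, s2, s3 ≥ 0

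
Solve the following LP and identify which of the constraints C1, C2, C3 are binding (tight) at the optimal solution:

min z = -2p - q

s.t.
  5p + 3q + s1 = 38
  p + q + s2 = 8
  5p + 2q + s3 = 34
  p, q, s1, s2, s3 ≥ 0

At p = 6, q = 2, compute slack b - a·x for each constraint:
  C1: 38 − 36 = 2  (slack)
  C2: 8 − 8 = 0  (binding)
  C3: 34 − 34 = 0  (binding)

Optimal: p = 6, q = 2
Binding: C2, C3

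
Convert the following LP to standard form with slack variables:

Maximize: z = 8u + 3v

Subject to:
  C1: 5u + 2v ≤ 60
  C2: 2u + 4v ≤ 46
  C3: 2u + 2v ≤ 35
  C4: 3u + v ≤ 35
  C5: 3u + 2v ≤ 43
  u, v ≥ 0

max z = 8u + 3v

s.t.
  5u + 2v + s1 = 60
  2u + 4v + s2 = 46
  2u + 2v + s3 = 35
  3u + v + s4 = 35
  3u + 2v + s5 = 43
  u, v, s1, s2, s3, s4, s5 ≥ 0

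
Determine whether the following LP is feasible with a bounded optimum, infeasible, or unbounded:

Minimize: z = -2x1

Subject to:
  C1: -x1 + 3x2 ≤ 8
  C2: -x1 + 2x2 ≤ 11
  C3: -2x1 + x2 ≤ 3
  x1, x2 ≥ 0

Unbounded (objective can decrease without bound)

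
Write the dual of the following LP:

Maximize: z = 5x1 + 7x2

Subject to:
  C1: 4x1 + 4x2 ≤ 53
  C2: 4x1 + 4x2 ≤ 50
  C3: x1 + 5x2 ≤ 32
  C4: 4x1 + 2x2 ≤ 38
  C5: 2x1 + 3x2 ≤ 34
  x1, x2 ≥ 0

Primal max cᵀx s.t. Ax ≤ b, x ≥ 0  →  Dual min bᵀy s.t. Aᵀy ≥ c, y ≥ 0.

Minimize: z = 53y1 + 50y2 + 32y3 + 38y4 + 34y5

Subject to:
  4y1 + 4y2 + y3 + 4y4 + 2y5 ≥ 5
  4y1 + 4y2 + 5y3 + 2y4 + 3y5 ≥ 7
  y1, y2, y3, y4, y5 ≥ 0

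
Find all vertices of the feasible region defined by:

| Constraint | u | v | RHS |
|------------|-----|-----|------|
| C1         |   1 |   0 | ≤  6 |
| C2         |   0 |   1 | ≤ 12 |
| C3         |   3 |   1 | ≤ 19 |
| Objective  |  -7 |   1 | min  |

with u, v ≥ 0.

(0, 0), (6, 0), (6, 1), (2.333, 12), (0, 12)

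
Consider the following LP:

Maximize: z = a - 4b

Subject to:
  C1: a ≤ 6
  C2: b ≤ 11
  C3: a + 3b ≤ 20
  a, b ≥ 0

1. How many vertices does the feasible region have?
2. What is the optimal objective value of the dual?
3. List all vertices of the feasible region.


1. 4
2. 6
3. (0, 0), (6, 0), (6, 4.667), (0, 6.667)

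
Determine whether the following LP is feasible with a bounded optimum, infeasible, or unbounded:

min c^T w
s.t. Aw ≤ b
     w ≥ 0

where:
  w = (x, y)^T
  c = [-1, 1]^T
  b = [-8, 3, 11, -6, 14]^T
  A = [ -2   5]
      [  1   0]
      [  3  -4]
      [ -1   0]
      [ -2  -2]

Infeasible (no feasible solution exists)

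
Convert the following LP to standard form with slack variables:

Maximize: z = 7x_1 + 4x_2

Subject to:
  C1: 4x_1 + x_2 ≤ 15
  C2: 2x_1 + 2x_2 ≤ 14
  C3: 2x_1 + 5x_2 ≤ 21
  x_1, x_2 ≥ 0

max z = 7x_1 + 4x_2

s.t.
  4x_1 + x_2 + s1 = 15
  2x_1 + 2x_2 + s2 = 14
  2x_1 + 5x_2 + s3 = 21
  x_1, x_2, s1, s2, s3 ≥ 0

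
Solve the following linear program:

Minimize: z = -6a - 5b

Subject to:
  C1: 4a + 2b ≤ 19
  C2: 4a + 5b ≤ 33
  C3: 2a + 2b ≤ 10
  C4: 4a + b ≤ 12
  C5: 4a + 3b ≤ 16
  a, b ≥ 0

Evaluate the objective at each vertex of the feasible region:
  z(0, 0) = 0
  z(3, 0) = -18
  z(2.5, 2) = -25
  z(1, 4) = -26  ←
  z(0, 5) = -25
The minimum is at a = 1, b = 4.

a = 1, b = 4, z = -26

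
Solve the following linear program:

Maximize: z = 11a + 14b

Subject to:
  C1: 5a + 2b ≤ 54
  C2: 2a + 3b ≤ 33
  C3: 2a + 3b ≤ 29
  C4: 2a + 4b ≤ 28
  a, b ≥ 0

Evaluate the objective at each vertex of the feasible region:
  z(0, 0) = 0
  z(10.8, 0) = 118.8
  z(10, 2) = 138  ←
  z(0, 7) = 98
The maximum is at a = 10, b = 2.

a = 10, b = 2, z = 138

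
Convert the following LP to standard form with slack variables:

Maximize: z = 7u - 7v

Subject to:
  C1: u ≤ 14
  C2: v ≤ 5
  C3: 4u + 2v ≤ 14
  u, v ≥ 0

max z = 7u - 7v

s.t.
  u + s1 = 14
  v + s2 = 5
  4u + 2v + s3 = 14
  u, v, s1, s2, s3 ≥ 0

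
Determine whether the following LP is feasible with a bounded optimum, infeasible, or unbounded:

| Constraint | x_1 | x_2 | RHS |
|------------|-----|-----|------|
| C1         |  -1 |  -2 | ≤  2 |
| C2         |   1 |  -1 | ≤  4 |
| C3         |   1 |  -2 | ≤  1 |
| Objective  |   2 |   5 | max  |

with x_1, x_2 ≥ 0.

Unbounded (objective can increase without bound)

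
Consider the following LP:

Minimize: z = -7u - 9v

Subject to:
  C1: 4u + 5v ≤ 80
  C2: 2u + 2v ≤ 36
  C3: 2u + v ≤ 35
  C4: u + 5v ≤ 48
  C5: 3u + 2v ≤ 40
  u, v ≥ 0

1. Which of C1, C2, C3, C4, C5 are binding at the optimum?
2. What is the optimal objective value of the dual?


1. C4, C5
2. -128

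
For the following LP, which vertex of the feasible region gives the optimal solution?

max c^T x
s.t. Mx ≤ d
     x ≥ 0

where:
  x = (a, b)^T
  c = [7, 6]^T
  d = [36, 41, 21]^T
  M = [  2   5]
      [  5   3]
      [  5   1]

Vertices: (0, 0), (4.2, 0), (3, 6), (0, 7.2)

Evaluate the objective at each vertex of the feasible region:
  z(0, 0) = 0
  z(4.2, 0) = 29.4
  z(3, 6) = 57  ←
  z(0, 7.2) = 43.2
The maximum is at a = 3, b = 6.

(3, 6)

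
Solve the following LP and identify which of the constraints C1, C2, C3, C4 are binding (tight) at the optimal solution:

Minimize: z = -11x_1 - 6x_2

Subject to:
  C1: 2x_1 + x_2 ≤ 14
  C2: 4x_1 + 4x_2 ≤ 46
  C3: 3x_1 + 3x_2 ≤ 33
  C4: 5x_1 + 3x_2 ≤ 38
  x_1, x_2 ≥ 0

At x_1 = 4, x_2 = 6, compute slack b - a·x for each constraint:
  C1: 14 − 14 = 0  (binding)
  C2: 46 − 40 = 6  (slack)
  C3: 33 − 30 = 3  (slack)
  C4: 38 − 38 = 0  (binding)

Optimal: x_1 = 4, x_2 = 6
Binding: C1, C4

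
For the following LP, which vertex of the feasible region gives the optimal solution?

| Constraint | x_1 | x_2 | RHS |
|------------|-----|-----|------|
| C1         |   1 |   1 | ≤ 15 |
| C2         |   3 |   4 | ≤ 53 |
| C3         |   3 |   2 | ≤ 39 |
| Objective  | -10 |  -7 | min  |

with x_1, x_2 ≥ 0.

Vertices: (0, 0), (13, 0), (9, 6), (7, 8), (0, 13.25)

Evaluate the objective at each vertex of the feasible region:
  z(0, 0) = 0
  z(13, 0) = -130
  z(9, 6) = -132  ←
  z(7, 8) = -126
  z(0, 13.25) = -92.75
The minimum is at x_1 = 9, x_2 = 6.

(9, 6)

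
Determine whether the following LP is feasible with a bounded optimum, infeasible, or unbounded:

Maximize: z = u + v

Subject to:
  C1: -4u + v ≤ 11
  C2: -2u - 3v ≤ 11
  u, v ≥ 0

Unbounded (objective can increase without bound)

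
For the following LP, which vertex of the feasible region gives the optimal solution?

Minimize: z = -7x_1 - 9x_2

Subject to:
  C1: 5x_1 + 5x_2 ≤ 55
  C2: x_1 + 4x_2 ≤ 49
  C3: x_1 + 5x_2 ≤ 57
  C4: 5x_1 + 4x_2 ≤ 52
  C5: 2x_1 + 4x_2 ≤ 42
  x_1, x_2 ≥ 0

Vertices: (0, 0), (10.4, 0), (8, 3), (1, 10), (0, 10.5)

Evaluate the objective at each vertex of the feasible region:
  z(0, 0) = 0
  z(10.4, 0) = -72.8
  z(8, 3) = -83
  z(1, 10) = -97  ←
  z(0, 10.5) = -94.5
The minimum is at x_1 = 1, x_2 = 10.

(1, 10)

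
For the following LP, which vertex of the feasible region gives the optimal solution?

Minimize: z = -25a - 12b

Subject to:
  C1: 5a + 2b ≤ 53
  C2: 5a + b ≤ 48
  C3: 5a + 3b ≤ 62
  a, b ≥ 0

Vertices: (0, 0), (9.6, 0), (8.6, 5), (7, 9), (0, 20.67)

Evaluate the objective at each vertex of the feasible region:
  z(0, 0) = 0
  z(9.6, 0) = -240
  z(8.6, 5) = -275
  z(7, 9) = -283  ←
  z(0, 20.67) = -248
The minimum is at a = 7, b = 9.

(7, 9)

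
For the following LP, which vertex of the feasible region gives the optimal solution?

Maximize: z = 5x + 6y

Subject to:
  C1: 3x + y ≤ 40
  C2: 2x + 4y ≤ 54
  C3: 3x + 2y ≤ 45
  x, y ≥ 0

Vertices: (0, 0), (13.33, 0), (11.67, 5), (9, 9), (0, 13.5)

Evaluate the objective at each vertex of the feasible region:
  z(0, 0) = 0
  z(13.33, 0) = 66.67
  z(11.67, 5) = 88.33
  z(9, 9) = 99  ←
  z(0, 13.5) = 81
The maximum is at x = 9, y = 9.

(9, 9)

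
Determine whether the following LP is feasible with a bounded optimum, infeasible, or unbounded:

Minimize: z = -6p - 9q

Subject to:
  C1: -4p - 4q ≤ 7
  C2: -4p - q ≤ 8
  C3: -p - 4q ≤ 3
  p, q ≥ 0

Unbounded (objective can decrease without bound)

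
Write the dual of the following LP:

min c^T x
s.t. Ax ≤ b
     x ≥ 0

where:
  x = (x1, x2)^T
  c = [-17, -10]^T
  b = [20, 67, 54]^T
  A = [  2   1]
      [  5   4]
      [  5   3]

Primal min cᵀx s.t. Ax ≤ b, x ≥ 0  →  Dual max −bᵀy s.t. Aᵀy ≥ −c, y ≥ 0.

Maximize: z = -20y1 - 67y2 - 54y3

Subject to:
  2y1 + 5y2 + 5y3 ≥ 17
  y1 + 4y2 + 3y3 ≥ 10
  y1, y2, y3 ≥ 0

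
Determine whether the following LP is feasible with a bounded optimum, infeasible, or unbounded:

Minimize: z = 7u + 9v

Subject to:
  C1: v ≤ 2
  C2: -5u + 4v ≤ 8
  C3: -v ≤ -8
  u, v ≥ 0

Infeasible (no feasible solution exists)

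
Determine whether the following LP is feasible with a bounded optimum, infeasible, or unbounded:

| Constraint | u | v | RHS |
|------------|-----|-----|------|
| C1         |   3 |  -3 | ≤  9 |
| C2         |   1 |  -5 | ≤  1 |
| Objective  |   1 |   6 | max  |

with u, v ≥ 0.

Unbounded (objective can increase without bound)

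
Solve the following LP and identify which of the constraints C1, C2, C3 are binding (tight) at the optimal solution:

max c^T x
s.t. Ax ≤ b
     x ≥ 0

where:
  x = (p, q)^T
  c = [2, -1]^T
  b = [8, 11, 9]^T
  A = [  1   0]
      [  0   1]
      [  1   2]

At p = 8, q = 0, compute slack b - a·x for each constraint:
  C1: 8 − 8 = 0  (binding)
  C2: 11 − 0 = 11  (slack)
  C3: 9 − 8 = 1  (slack)

Optimal: p = 8, q = 0
Binding: C1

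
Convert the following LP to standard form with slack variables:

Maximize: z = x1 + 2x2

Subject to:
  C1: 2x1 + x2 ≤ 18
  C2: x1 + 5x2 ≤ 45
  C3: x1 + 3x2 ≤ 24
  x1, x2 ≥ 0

max z = x1 + 2x2

s.t.
  2x1 + x2 + s1 = 18
  x1 + 5x2 + s2 = 45
  x1 + 3x2 + s3 = 24
  x1, x2, s1, s2, s3 ≥ 0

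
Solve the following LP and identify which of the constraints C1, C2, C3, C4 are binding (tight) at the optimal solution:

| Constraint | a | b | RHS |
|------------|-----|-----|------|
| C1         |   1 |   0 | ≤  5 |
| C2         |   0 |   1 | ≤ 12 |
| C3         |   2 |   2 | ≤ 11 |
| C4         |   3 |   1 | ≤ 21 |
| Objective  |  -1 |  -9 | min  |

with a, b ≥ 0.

At a = 0, b = 5.5, compute slack b - a·x for each constraint:
  C1: 5 − 0 = 5  (slack)
  C2: 12 − 5.5 = 6.5  (slack)
  C3: 11 − 11 = 0  (binding)
  C4: 21 − 5.5 = 15.5  (slack)

Optimal: a = 0, b = 5.5
Binding: C3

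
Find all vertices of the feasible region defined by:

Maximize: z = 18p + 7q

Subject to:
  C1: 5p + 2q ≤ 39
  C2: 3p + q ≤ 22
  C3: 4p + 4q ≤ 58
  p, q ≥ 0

(0, 0), (7.333, 0), (5, 7), (3.333, 11.17), (0, 14.5)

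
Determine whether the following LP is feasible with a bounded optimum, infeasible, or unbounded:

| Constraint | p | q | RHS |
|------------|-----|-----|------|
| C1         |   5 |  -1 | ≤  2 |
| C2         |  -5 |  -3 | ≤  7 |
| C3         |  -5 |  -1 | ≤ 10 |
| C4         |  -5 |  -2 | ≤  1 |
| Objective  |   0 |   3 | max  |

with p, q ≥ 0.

Unbounded (objective can increase without bound)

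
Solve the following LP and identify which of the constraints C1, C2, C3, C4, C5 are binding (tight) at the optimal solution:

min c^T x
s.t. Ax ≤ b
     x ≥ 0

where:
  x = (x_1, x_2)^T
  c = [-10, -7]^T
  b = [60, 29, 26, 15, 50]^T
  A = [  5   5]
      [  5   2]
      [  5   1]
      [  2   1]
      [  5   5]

At x_1 = 3, x_2 = 7, compute slack b - a·x for each constraint:
  C1: 60 − 50 = 10  (slack)
  C2: 29 − 29 = 0  (binding)
  C3: 26 − 22 = 4  (slack)
  C4: 15 − 13 = 2  (slack)
  C5: 50 − 50 = 0  (binding)

Optimal: x_1 = 3, x_2 = 7
Binding: C2, C5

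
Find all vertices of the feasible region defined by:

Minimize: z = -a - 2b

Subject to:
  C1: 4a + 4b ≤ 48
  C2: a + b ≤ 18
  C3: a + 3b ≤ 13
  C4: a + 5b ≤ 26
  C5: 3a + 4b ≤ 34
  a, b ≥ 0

(0, 0), (11.33, 0), (10, 1), (0, 4.333)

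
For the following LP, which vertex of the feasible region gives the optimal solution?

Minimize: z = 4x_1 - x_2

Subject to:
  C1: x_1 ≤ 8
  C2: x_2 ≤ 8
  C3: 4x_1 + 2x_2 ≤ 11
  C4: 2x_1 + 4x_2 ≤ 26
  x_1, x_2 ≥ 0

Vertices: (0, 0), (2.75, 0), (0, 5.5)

Evaluate the objective at each vertex of the feasible region:
  z(0, 0) = 0
  z(2.75, 0) = 11
  z(0, 5.5) = -5.5  ←
The minimum is at x_1 = 0, x_2 = 5.5.

(0, 5.5)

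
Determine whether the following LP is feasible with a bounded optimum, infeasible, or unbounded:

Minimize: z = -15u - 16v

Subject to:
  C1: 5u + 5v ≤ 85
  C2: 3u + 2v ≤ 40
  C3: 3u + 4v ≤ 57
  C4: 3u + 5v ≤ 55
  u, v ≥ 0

Feasible with a bounded optimal solution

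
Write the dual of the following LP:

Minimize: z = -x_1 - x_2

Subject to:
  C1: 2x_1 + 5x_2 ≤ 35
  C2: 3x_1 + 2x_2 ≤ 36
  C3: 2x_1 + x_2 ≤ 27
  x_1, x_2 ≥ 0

Primal min cᵀx s.t. Ax ≤ b, x ≥ 0  →  Dual max −bᵀy s.t. Aᵀy ≥ −c, y ≥ 0.

Maximize: z = -35y1 - 36y2 - 27y3

Subject to:
  2y1 + 3y2 + 2y3 ≥ 1
  5y1 + 2y2 + y3 ≥ 1
  y1, y2, y3 ≥ 0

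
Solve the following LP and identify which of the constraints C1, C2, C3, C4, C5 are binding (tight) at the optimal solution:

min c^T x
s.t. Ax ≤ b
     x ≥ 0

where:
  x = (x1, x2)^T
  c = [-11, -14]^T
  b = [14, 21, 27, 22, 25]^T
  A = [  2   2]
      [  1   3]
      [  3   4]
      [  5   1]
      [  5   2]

At x1 = 1, x2 = 6, compute slack b - a·x for each constraint:
  C1: 14 − 14 = 0  (binding)
  C2: 21 − 19 = 2  (slack)
  C3: 27 − 27 = 0  (binding)
  C4: 22 − 11 = 11  (slack)
  C5: 25 − 17 = 8  (slack)

Optimal: x1 = 1, x2 = 6
Binding: C1, C3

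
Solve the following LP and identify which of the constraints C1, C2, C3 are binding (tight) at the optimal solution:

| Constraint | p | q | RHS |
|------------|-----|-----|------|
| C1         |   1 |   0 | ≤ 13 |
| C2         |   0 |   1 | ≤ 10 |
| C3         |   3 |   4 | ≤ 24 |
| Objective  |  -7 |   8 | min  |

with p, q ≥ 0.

At p = 8, q = 0, compute slack b - a·x for each constraint:
  C1: 13 − 8 = 5  (slack)
  C2: 10 − 0 = 10  (slack)
  C3: 24 − 24 = 0  (binding)

Optimal: p = 8, q = 0
Binding: C3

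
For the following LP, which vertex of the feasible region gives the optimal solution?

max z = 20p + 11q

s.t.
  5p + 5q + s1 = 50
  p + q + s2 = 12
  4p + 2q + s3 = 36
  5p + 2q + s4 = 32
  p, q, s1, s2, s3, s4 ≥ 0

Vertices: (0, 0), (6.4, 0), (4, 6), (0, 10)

Evaluate the objective at each vertex of the feasible region:
  z(0, 0) = 0
  z(6.4, 0) = 128
  z(4, 6) = 146  ←
  z(0, 10) = 110
The maximum is at p = 4, q = 6.

(4, 6)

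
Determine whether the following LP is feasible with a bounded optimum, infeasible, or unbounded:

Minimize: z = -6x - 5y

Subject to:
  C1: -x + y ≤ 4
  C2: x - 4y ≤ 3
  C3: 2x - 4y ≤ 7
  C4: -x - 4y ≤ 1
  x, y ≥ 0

Unbounded (objective can decrease without bound)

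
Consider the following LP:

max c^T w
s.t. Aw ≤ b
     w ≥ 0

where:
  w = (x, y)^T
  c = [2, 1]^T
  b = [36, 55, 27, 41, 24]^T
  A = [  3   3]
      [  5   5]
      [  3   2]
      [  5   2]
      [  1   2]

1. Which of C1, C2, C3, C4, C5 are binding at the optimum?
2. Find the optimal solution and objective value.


1. C3, C4
2. x = 7, y = 3, z = 17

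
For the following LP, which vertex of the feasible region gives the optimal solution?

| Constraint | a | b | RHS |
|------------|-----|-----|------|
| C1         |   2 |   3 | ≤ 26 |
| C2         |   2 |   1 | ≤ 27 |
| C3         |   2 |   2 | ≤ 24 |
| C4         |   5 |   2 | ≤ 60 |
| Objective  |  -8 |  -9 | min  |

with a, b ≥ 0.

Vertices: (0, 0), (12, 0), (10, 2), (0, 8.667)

Evaluate the objective at each vertex of the feasible region:
  z(0, 0) = 0
  z(12, 0) = -96
  z(10, 2) = -98  ←
  z(0, 8.667) = -78
The minimum is at a = 10, b = 2.

(10, 2)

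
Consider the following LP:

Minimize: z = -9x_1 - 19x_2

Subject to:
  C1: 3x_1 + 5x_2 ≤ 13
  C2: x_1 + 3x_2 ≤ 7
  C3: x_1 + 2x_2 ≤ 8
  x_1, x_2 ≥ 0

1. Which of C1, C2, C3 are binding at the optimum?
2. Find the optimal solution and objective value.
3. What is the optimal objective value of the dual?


1. C1, C2
2. x_1 = 1, x_2 = 2, z = -47
3. -47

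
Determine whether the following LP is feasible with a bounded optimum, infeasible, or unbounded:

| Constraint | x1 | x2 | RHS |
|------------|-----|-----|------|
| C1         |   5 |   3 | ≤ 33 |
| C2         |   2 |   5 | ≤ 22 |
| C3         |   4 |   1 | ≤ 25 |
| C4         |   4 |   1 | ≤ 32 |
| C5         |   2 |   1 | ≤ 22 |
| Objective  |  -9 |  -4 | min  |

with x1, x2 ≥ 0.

Feasible with a bounded optimal solution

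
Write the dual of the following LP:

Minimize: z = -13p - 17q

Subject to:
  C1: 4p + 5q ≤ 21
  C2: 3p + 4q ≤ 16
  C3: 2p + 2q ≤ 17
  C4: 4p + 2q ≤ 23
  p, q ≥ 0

Primal min cᵀx s.t. Ax ≤ b, x ≥ 0  →  Dual max −bᵀy s.t. Aᵀy ≥ −c, y ≥ 0.

Maximize: z = -21y1 - 16y2 - 17y3 - 23y4

Subject to:
  4y1 + 3y2 + 2y3 + 4y4 ≥ 13
  5y1 + 4y2 + 2y3 + 2y4 ≥ 17
  y1, y2, y3, y4 ≥ 0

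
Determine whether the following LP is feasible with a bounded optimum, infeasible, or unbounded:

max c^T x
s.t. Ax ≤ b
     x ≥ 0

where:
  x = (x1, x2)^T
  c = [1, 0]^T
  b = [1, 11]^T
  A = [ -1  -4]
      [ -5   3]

Unbounded (objective can increase without bound)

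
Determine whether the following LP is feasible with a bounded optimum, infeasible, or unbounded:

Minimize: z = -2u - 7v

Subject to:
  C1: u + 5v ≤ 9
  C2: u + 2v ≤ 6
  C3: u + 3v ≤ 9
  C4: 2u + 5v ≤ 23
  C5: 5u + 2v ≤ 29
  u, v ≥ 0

Feasible with a bounded optimal solution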